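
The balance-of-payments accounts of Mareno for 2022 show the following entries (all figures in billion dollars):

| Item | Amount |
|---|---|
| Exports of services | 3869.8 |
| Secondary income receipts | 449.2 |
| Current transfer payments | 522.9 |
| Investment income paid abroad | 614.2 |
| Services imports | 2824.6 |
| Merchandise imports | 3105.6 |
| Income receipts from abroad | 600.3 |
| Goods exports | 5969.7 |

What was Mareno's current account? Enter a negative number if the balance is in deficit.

Goods balance = 5969.7 - 3105.6 = 2864.1
Services balance = 3869.8 - 2824.6 = 1045.2
Trade balance (goods + services) = 2864.1 + 1045.2 = 3909.3
Net primary income = 600.3 - 614.2 = -13.9
Net secondary income = 449.2 - 522.9 = -73.7
Current account = 3909.3 + (-13.9) + (-73.7) = 3821.7

3821.7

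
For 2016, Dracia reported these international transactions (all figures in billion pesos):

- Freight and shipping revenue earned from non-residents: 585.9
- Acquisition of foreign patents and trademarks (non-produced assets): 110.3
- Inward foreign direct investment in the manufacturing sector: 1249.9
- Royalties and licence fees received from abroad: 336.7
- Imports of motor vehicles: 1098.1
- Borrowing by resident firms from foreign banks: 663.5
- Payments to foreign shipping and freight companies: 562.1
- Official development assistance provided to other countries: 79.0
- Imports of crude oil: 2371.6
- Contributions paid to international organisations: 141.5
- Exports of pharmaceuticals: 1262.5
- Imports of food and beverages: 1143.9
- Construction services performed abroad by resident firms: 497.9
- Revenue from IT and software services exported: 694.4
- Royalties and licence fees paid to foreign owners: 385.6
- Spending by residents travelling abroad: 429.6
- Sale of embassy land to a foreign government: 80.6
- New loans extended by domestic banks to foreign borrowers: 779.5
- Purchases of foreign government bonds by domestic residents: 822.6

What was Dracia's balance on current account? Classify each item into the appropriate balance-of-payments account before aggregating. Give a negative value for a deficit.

Goods: 1262.5 - 2371.6 - 1143.9 - 1098.1 = -3351.1
Services: -562.1 - 385.6 - 429.6 + 585.9 + 694.4 + 497.9 + 336.7 = 737.6
Secondary income: -79.0 - 141.5 = -220.5
Current account = (-3351.1) + 737.6 + (-220.5) = -2834.0
(Excluded from the current account — capital account: acquisition of foreign patents and trademarks (non-produced assets) 110.3, sale of embassy land to a foreign government 80.6; financial account: inward foreign direct investment in the manufacturing sector 1249.9, borrowing by resident firms from foreign banks 663.5, new loans extended by domestic banks to foreign borrowers 779.5, purchases of foreign government bonds by domestic residents 822.6.)

-2834.0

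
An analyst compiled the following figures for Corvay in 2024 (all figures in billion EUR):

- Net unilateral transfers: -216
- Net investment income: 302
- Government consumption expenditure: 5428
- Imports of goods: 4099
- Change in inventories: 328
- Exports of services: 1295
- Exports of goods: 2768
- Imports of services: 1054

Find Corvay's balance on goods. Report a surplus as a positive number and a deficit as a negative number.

-1331

Goods balance = 2768 - 4099 = -1331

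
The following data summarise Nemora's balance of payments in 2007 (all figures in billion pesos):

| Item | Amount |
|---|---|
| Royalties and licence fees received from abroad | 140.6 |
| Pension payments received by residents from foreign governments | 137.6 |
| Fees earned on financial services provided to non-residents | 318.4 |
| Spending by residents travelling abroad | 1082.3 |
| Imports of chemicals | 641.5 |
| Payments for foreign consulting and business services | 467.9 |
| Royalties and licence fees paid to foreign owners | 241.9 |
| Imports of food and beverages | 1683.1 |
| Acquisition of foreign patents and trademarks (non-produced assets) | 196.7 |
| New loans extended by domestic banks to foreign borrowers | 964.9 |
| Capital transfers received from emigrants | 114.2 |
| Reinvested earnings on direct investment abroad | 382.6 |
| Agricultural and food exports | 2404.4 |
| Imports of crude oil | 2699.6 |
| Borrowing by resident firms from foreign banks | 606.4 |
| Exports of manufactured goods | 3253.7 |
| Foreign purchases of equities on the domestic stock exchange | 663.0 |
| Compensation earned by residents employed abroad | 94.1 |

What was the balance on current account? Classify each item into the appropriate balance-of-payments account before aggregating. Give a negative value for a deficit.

-84.9

Goods: -641.5 + 2404.4 + 3253.7 - 2699.6 - 1683.1 = 633.9
Services: -1082.3 - 467.9 + 318.4 - 241.9 + 140.6 = -1333.1
Primary income: 382.6 + 94.1 = 476.7
Secondary income: 137.6
Current account = 633.9 + (-1333.1) + 476.7 + 137.6 = -84.9
(Excluded from the current account — capital account: acquisition of foreign patents and trademarks (non-produced assets) 196.7, capital transfers received from emigrants 114.2; financial account: new loans extended by domestic banks to foreign borrowers 964.9, borrowing by resident firms from foreign banks 606.4, foreign purchases of equities on the domestic stock exchange 663.0.)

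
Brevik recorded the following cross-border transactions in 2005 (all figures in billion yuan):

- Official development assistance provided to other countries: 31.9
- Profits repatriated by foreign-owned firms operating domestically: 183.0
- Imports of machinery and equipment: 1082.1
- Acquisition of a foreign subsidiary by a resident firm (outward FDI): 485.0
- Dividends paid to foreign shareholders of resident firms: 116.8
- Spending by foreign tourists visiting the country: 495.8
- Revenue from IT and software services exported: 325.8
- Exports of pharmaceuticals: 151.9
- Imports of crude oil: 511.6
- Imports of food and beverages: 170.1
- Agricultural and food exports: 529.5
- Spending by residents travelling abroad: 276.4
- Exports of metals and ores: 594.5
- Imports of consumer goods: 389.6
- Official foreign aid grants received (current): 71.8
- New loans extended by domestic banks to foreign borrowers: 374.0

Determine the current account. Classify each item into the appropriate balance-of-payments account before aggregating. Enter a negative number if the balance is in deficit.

Goods: -170.1 - 511.6 - 389.6 + 529.5 + 151.9 - 1082.1 + 594.5 = -877.5
Services: 325.8 + 495.8 - 276.4 = 545.2
Primary income: -116.8 - 183.0 = -299.8
Secondary income: 71.8 - 31.9 = 39.9
Current account = (-877.5) + 545.2 + (-299.8) + 39.9 = -592.2
(Excluded from the current account — financial account: acquisition of a foreign subsidiary by a resident firm (outward FDI) 485.0, new loans extended by domestic banks to foreign borrowers 374.0.)

-592.2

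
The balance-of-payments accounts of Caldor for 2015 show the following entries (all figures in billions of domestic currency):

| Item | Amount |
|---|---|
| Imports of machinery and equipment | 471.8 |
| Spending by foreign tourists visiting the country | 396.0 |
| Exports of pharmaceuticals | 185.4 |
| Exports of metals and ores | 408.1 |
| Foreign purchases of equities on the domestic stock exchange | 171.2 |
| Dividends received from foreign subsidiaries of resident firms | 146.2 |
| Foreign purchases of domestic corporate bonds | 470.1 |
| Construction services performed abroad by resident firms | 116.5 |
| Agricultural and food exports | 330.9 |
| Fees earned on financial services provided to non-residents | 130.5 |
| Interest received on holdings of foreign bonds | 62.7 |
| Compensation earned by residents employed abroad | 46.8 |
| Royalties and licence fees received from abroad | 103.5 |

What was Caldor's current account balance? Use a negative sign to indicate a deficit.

1454.8

Goods: -471.8 + 330.9 + 408.1 + 185.4 = 452.6
Services: 103.5 + 396.0 + 130.5 + 116.5 = 746.5
Primary income: 146.2 + 62.7 + 46.8 = 255.7
Current account = 452.6 + 746.5 + 255.7 = 1454.8
(Excluded from the current account — financial account: foreign purchases of equities on the domestic stock exchange 171.2, foreign purchases of domestic corporate bonds 470.1.)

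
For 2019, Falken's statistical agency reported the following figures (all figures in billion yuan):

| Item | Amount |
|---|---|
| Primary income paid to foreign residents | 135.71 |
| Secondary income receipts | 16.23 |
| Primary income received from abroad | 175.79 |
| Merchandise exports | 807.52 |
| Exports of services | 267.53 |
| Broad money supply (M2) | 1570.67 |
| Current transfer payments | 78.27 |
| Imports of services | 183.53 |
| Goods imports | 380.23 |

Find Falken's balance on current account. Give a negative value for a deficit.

Goods balance = 807.52 - 380.23 = 427.29
Services balance = 267.53 - 183.53 = 84.00
Trade balance (goods + services) = 427.29 + 84.00 = 511.29
Net primary income = 175.79 - 135.71 = 40.08
Net secondary income = 16.23 - 78.27 = -62.04
Current account = 511.29 + 40.08 + (-62.04) = 489.33

489.33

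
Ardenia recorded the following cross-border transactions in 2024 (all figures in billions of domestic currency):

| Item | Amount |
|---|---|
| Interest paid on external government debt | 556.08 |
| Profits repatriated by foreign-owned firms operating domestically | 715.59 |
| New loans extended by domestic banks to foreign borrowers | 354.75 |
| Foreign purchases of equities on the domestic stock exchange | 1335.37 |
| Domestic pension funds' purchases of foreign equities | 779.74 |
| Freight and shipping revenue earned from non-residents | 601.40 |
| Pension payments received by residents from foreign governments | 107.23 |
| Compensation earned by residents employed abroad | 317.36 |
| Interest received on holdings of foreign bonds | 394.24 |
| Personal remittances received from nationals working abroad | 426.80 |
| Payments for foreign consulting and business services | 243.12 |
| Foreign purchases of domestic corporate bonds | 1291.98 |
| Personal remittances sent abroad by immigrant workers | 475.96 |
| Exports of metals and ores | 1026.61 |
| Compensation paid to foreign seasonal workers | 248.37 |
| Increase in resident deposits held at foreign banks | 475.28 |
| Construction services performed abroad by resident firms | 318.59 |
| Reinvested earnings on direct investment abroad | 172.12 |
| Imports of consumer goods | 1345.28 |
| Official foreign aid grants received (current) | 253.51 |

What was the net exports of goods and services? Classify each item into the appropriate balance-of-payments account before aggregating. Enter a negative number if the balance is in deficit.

Goods: 1026.61 - 1345.28 = -318.67
Services: -243.12 + 318.59 + 601.40 = 676.87
Trade balance = -318.67 + 676.87 = 358.20
(Excluded from the trade balance — primary income: interest paid on external government debt 556.08, profits repatriated by foreign-owned firms operating domestically 715.59, compensation earned by residents employed abroad 317.36, interest received on holdings of foreign bonds 394.24, compensation paid to foreign seasonal workers 248.37, reinvested earnings on direct investment abroad 172.12; financial account: new loans extended by domestic banks to foreign borrowers 354.75, foreign purchases of equities on the domestic stock exchange 1335.37, domestic pension funds' purchases of foreign equities 779.74, foreign purchases of domestic corporate bonds 1291.98, increase in resident deposits held at foreign banks 475.28; secondary income: pension payments received by residents from foreign governments 107.23, personal remittances received from nationals working abroad 426.80, personal remittances sent abroad by immigrant workers 475.96, official foreign aid grants received (current) 253.51.)

358.20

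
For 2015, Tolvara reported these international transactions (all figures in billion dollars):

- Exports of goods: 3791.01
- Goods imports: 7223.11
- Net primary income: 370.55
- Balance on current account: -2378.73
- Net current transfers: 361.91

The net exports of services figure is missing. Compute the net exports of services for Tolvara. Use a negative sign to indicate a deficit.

Current account = goods balance + services balance + net primary income + net secondary income
Sum of the known components = -2699.64
Net exports of services = CA - (known components) = -2378.73 - (-2699.64) = 320.91

320.91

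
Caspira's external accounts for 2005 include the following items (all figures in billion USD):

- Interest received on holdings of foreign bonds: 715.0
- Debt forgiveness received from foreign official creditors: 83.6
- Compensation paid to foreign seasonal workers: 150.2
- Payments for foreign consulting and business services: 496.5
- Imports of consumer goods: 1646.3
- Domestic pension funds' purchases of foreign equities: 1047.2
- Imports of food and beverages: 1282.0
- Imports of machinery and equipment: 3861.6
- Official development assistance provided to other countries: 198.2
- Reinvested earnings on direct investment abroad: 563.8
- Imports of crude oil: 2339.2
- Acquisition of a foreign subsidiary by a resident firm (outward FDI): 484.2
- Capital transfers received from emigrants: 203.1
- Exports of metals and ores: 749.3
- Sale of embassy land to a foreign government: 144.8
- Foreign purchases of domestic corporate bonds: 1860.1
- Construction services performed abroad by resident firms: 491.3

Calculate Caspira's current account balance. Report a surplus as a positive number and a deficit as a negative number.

Goods: -3861.6 - 1646.3 + 749.3 - 2339.2 - 1282.0 = -8379.8
Services: 491.3 - 496.5 = -5.2
Primary income: 715.0 - 150.2 + 563.8 = 1128.6
Secondary income: -198.2
Current account = (-8379.8) + (-5.2) + 1128.6 + (-198.2) = -7454.6
(Excluded from the current account — capital account: debt forgiveness received from foreign official creditors 83.6, capital transfers received from emigrants 203.1, sale of embassy land to a foreign government 144.8; financial account: domestic pension funds' purchases of foreign equities 1047.2, acquisition of a foreign subsidiary by a resident firm (outward FDI) 484.2, foreign purchases of domestic corporate bonds 1860.1.)

-7454.6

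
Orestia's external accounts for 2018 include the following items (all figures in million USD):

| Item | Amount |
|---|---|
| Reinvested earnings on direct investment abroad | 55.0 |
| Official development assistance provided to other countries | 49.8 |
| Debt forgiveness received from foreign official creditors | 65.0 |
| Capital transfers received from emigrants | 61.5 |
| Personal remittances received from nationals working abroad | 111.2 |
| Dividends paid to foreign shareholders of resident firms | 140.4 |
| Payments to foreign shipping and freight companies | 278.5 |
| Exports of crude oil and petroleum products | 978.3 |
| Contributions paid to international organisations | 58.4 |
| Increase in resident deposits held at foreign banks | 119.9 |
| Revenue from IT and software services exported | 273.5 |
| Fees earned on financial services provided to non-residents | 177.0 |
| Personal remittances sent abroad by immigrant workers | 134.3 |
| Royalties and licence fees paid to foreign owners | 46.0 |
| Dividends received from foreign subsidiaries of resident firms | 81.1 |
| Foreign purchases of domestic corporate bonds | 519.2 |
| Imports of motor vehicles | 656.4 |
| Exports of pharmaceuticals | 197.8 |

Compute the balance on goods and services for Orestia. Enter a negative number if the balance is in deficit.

Goods: -656.4 + 197.8 + 978.3 = 519.7
Services: 273.5 + 177.0 - 46.0 - 278.5 = 126.0
Trade balance = 519.7 + 126.0 = 645.7
(Excluded from the trade balance — primary income: reinvested earnings on direct investment abroad 55.0, dividends paid to foreign shareholders of resident firms 140.4, dividends received from foreign subsidiaries of resident firms 81.1; secondary income: official development assistance provided to other countries 49.8, personal remittances received from nationals working abroad 111.2, contributions paid to international organisations 58.4, personal remittances sent abroad by immigrant workers 134.3; capital account: debt forgiveness received from foreign official creditors 65.0, capital transfers received from emigrants 61.5; financial account: increase in resident deposits held at foreign banks 119.9, foreign purchases of domestic corporate bonds 519.2.)

645.7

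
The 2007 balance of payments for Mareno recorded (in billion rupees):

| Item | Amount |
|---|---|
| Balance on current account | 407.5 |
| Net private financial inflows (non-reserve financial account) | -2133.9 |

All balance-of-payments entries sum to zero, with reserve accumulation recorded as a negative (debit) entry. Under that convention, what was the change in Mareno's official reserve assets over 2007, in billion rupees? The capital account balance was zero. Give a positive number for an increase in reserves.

-1726.4

Official reserve transactions balance = -(407.5 + (-2133.9)) = 1726.4
An accumulation of reserves is recorded as a debit (negative entry), so the change in the stock of reserves is the negative of that balance.
Change in official reserves = -(1726.4) = -1726.4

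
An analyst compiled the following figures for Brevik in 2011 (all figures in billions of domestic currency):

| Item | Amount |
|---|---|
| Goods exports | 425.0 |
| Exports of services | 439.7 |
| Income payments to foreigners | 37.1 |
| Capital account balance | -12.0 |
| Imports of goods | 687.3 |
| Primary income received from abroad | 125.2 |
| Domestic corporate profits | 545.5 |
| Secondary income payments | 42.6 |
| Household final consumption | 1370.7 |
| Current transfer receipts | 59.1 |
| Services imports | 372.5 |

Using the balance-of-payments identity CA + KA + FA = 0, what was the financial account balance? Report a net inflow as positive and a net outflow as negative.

Goods balance = 425.0 - 687.3 = -262.3
Services balance = 439.7 - 372.5 = 67.2
Trade balance (goods + services) = -262.3 + 67.2 = -195.1
Net primary income = 125.2 - 37.1 = 88.1
Net secondary income = 59.1 - 42.6 = 16.5
Current account = -195.1 + 88.1 + 16.5 = -90.5
Financial account = -(-90.5 + (-12.0)) = 102.5

102.5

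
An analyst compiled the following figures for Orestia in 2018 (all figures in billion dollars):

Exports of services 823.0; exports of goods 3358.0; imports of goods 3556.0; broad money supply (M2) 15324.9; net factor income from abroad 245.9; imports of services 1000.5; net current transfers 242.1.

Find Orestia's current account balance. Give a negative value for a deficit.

Goods balance = 3358.0 - 3556.0 = -198.0
Services balance = 823.0 - 1000.5 = -177.5
Trade balance (goods + services) = -198.0 + (-177.5) = -375.5
Net primary income = 245.9
Net secondary income = 242.1
Current account = -375.5 + 245.9 + 242.1 = 112.5

112.5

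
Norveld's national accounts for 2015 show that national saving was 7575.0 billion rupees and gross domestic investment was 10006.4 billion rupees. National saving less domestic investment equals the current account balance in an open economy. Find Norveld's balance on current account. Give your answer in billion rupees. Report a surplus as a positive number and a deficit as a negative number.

S - I = CA (net lending to the rest of the world).
CA = S - I = 7575.0 - 10006.4 = -2431.4

-2431.4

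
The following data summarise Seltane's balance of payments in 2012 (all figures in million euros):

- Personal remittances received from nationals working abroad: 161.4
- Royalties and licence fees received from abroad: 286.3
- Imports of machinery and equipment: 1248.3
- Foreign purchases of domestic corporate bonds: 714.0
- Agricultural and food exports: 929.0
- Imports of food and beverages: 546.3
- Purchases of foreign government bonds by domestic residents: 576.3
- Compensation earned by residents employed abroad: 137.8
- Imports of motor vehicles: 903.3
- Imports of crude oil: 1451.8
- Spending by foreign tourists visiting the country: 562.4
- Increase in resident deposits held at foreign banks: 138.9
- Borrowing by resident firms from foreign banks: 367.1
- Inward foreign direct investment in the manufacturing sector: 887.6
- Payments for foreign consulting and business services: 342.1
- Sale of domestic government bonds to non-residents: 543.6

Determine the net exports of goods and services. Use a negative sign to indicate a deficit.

Goods: -903.3 - 546.3 + 929.0 - 1248.3 - 1451.8 = -3220.7
Services: -342.1 + 562.4 + 286.3 = 506.6
Trade balance = -3220.7 + 506.6 = -2714.1
(Excluded from the trade balance — secondary income: personal remittances received from nationals working abroad 161.4; financial account: foreign purchases of domestic corporate bonds 714.0, purchases of foreign government bonds by domestic residents 576.3, increase in resident deposits held at foreign banks 138.9, borrowing by resident firms from foreign banks 367.1, inward foreign direct investment in the manufacturing sector 887.6, sale of domestic government bonds to non-residents 543.6; primary income: compensation earned by residents employed abroad 137.8.)

-2714.1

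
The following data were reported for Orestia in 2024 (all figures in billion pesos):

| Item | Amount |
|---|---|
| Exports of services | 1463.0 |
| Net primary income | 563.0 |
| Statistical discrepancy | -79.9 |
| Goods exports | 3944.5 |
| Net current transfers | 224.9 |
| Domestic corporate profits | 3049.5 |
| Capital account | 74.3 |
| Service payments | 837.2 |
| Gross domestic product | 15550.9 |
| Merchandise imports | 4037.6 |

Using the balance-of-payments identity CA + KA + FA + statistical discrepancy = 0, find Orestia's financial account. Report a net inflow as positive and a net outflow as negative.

-1315.0

Goods balance = 3944.5 - 4037.6 = -93.1
Services balance = 1463.0 - 837.2 = 625.8
Trade balance (goods + services) = -93.1 + 625.8 = 532.7
Net primary income = 563.0
Net secondary income = 224.9
Current account = 532.7 + 563.0 + 224.9 = 1320.6
Financial account = -(1320.6 + 74.3 + (-79.9)) = -1315.0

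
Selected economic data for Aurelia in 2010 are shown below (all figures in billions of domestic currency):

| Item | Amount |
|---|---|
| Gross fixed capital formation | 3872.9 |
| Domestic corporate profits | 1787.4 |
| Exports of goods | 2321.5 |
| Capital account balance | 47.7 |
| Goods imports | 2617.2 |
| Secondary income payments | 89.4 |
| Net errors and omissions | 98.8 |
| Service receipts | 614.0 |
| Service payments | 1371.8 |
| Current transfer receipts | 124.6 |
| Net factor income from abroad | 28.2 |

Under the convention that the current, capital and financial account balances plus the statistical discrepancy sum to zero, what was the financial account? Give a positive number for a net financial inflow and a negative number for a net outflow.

843.6

Goods balance = 2321.5 - 2617.2 = -295.7
Services balance = 614.0 - 1371.8 = -757.8
Trade balance (goods + services) = -295.7 + (-757.8) = -1053.5
Net primary income = 28.2
Net secondary income = 124.6 - 89.4 = 35.2
Current account = -1053.5 + 28.2 + 35.2 = -990.1
Financial account = -(-990.1 + 47.7 + 98.8) = 843.6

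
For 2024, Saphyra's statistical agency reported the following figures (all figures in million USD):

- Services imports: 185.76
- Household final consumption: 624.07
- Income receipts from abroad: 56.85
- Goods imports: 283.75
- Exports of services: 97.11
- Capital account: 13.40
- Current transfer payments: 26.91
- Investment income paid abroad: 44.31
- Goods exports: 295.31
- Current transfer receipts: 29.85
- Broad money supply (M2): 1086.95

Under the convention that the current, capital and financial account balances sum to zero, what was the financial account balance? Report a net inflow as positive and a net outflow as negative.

Goods balance = 295.31 - 283.75 = 11.56
Services balance = 97.11 - 185.76 = -88.65
Trade balance (goods + services) = 11.56 + (-88.65) = -77.09
Net primary income = 56.85 - 44.31 = 12.54
Net secondary income = 29.85 - 26.91 = 2.94
Current account = -77.09 + 12.54 + 2.94 = -61.61
Financial account = -(-61.61 + 13.40) = 48.21

48.21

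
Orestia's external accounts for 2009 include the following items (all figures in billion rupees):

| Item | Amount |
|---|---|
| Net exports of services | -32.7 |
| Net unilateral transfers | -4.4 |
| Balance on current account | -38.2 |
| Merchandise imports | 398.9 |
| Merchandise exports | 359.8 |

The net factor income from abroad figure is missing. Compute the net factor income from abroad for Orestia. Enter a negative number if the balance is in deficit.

Current account = goods balance + services balance + net primary income + net secondary income
Sum of the known components = -76.2
Net factor income from abroad = CA - (known components) = -38.2 - (-76.2) = 38.0

38.0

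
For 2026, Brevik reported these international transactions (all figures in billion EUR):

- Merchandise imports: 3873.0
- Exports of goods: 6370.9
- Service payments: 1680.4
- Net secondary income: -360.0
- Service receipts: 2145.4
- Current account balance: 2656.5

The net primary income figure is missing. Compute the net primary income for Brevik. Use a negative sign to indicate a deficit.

53.6

Current account = goods balance + services balance + net primary income + net secondary income
Sum of the known components = 2602.9
Net primary income = CA - (known components) = 2656.5 - 2602.9 = 53.6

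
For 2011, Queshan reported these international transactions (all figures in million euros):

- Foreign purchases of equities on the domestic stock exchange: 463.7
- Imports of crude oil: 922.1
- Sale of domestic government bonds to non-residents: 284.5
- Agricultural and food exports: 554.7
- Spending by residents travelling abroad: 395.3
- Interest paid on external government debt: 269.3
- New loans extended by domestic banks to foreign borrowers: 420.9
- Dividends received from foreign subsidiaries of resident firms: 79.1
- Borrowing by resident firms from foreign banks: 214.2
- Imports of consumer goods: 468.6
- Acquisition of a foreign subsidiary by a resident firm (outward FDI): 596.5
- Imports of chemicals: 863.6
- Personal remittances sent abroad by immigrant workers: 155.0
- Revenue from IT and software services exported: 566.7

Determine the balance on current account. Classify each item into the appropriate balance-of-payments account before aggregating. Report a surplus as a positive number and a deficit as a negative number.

-1873.4

Goods: 554.7 - 863.6 - 468.6 - 922.1 = -1699.6
Services: -395.3 + 566.7 = 171.4
Primary income: -269.3 + 79.1 = -190.2
Secondary income: -155.0
Current account = (-1699.6) + 171.4 + (-190.2) + (-155.0) = -1873.4
(Excluded from the current account — financial account: foreign purchases of equities on the domestic stock exchange 463.7, sale of domestic government bonds to non-residents 284.5, new loans extended by domestic banks to foreign borrowers 420.9, borrowing by resident firms from foreign banks 214.2, acquisition of a foreign subsidiary by a resident firm (outward FDI) 596.5.)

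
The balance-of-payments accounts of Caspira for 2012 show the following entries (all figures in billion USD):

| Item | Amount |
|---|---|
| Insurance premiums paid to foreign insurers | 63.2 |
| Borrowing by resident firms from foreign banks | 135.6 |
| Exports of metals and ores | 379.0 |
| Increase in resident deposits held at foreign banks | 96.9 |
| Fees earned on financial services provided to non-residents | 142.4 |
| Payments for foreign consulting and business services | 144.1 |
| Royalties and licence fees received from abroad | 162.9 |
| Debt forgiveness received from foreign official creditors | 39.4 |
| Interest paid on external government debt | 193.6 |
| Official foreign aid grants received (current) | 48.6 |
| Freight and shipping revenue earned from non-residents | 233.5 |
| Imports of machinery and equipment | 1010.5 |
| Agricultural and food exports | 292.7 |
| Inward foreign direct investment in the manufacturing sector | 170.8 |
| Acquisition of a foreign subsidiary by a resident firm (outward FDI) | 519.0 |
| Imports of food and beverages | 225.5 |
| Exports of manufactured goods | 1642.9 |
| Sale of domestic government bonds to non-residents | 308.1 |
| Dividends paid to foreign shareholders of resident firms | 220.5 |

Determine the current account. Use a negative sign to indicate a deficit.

Goods: 379.0 + 292.7 - 225.5 + 1642.9 - 1010.5 = 1078.6
Services: -144.1 - 63.2 + 142.4 + 162.9 + 233.5 = 331.5
Primary income: -193.6 - 220.5 = -414.1
Secondary income: 48.6
Current account = 1078.6 + 331.5 + (-414.1) + 48.6 = 1044.6
(Excluded from the current account — financial account: borrowing by resident firms from foreign banks 135.6, increase in resident deposits held at foreign banks 96.9, inward foreign direct investment in the manufacturing sector 170.8, acquisition of a foreign subsidiary by a resident firm (outward FDI) 519.0, sale of domestic government bonds to non-residents 308.1; capital account: debt forgiveness received from foreign official creditors 39.4.)

1044.6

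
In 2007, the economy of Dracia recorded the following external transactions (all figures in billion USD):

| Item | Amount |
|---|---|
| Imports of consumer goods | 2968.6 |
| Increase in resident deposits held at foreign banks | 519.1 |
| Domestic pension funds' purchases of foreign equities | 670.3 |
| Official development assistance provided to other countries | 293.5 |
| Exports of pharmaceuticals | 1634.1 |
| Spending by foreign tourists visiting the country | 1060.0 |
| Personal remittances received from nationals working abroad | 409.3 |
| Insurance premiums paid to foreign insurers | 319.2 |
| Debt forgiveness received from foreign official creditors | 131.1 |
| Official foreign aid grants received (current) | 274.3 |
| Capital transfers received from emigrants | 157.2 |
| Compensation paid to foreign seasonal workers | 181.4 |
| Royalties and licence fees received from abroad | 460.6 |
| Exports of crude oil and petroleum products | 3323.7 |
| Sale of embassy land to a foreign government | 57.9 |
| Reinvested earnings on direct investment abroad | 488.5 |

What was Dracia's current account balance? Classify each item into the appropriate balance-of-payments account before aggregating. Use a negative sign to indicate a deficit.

3887.8

Goods: 3323.7 - 2968.6 + 1634.1 = 1989.2
Services: 1060.0 - 319.2 + 460.6 = 1201.4
Primary income: -181.4 + 488.5 = 307.1
Secondary income: -293.5 + 409.3 + 274.3 = 390.1
Current account = 1989.2 + 1201.4 + 307.1 + 390.1 = 3887.8
(Excluded from the current account — financial account: increase in resident deposits held at foreign banks 519.1, domestic pension funds' purchases of foreign equities 670.3; capital account: debt forgiveness received from foreign official creditors 131.1, capital transfers received from emigrants 157.2, sale of embassy land to a foreign government 57.9.)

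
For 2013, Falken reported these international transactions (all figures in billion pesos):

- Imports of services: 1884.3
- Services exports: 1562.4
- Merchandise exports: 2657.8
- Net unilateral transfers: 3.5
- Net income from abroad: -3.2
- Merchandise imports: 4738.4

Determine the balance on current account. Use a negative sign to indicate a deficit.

-2402.2

Goods balance = 2657.8 - 4738.4 = -2080.6
Services balance = 1562.4 - 1884.3 = -321.9
Trade balance (goods + services) = -2080.6 + (-321.9) = -2402.5
Net primary income = -3.2
Net secondary income = 3.5
Current account = -2402.5 + (-3.2) + 3.5 = -2402.2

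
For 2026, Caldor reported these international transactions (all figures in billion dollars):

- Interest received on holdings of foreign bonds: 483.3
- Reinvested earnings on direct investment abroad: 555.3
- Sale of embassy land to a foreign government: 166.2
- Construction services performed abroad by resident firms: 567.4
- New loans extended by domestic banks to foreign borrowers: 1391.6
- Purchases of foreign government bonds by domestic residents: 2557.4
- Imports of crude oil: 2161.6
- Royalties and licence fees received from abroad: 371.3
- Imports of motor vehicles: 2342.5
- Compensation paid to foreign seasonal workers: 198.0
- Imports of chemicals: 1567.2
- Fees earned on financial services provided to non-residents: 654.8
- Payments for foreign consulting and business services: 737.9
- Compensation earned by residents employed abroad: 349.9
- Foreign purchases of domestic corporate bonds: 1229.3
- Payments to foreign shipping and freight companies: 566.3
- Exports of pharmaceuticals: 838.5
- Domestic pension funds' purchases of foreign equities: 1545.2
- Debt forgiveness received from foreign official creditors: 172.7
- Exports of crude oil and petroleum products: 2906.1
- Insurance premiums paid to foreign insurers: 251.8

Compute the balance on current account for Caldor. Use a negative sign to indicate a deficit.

Goods: -1567.2 - 2342.5 - 2161.6 + 838.5 + 2906.1 = -2326.7
Services: -737.9 + 371.3 + 567.4 - 566.3 - 251.8 + 654.8 = 37.5
Primary income: 349.9 + 483.3 + 555.3 - 198.0 = 1190.5
Current account = (-2326.7) + 37.5 + 1190.5 = -1098.7
(Excluded from the current account — capital account: sale of embassy land to a foreign government 166.2, debt forgiveness received from foreign official creditors 172.7; financial account: new loans extended by domestic banks to foreign borrowers 1391.6, purchases of foreign government bonds by domestic residents 2557.4, foreign purchases of domestic corporate bonds 1229.3, domestic pension funds' purchases of foreign equities 1545.2.)

-1098.7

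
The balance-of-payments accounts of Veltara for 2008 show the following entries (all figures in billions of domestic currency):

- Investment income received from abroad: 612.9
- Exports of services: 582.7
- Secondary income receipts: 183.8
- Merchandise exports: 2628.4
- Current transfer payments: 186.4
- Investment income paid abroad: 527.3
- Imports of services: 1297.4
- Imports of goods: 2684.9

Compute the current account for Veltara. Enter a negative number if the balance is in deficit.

Goods balance = 2628.4 - 2684.9 = -56.5
Services balance = 582.7 - 1297.4 = -714.7
Trade balance (goods + services) = -56.5 + (-714.7) = -771.2
Net primary income = 612.9 - 527.3 = 85.6
Net secondary income = 183.8 - 186.4 = -2.6
Current account = -771.2 + 85.6 + (-2.6) = -688.2

-688.2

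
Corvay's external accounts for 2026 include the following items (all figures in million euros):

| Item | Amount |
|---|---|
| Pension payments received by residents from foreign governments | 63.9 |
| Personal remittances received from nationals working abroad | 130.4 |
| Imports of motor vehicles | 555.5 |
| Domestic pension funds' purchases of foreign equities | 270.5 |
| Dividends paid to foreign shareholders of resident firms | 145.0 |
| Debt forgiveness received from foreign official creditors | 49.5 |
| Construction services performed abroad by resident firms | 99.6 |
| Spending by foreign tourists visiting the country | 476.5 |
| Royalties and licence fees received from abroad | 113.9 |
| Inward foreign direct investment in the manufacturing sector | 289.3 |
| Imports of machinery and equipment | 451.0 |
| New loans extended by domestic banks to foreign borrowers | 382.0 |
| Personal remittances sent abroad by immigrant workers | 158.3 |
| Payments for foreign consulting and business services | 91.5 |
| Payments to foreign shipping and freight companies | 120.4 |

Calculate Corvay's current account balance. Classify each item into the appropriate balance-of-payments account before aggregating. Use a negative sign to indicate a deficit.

Goods: -451.0 - 555.5 = -1006.5
Services: 113.9 + 99.6 - 91.5 - 120.4 + 476.5 = 478.1
Primary income: -145.0
Secondary income: 130.4 - 158.3 + 63.9 = 36.0
Current account = (-1006.5) + 478.1 + (-145.0) + 36.0 = -637.4
(Excluded from the current account — financial account: domestic pension funds' purchases of foreign equities 270.5, inward foreign direct investment in the manufacturing sector 289.3, new loans extended by domestic banks to foreign borrowers 382.0; capital account: debt forgiveness received from foreign official creditors 49.5.)

-637.4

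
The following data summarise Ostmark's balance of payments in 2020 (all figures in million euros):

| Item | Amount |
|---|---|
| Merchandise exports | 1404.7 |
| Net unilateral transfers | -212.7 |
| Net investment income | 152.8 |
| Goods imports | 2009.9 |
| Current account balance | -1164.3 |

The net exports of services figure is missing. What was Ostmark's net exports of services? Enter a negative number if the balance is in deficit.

-499.2

Current account = goods balance + services balance + net primary income + net secondary income
Sum of the known components = -665.1
Net exports of services = CA - (known components) = -1164.3 - (-665.1) = -499.2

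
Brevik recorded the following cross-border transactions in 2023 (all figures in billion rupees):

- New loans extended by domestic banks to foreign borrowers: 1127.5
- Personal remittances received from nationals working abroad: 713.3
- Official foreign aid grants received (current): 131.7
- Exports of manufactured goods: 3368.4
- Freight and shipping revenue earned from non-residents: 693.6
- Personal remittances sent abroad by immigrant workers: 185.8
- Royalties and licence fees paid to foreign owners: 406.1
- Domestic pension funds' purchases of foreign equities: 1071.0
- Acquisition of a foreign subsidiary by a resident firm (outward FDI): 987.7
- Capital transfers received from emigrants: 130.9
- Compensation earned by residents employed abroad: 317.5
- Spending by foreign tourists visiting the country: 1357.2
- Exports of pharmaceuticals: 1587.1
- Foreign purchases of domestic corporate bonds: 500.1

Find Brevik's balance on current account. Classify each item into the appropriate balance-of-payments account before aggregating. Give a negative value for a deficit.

Goods: 1587.1 + 3368.4 = 4955.5
Services: 1357.2 - 406.1 + 693.6 = 1644.7
Primary income: 317.5
Secondary income: 131.7 + 713.3 - 185.8 = 659.2
Current account = 4955.5 + 1644.7 + 317.5 + 659.2 = 7576.9
(Excluded from the current account — financial account: new loans extended by domestic banks to foreign borrowers 1127.5, domestic pension funds' purchases of foreign equities 1071.0, acquisition of a foreign subsidiary by a resident firm (outward FDI) 987.7, foreign purchases of domestic corporate bonds 500.1; capital account: capital transfers received from emigrants 130.9.)

7576.9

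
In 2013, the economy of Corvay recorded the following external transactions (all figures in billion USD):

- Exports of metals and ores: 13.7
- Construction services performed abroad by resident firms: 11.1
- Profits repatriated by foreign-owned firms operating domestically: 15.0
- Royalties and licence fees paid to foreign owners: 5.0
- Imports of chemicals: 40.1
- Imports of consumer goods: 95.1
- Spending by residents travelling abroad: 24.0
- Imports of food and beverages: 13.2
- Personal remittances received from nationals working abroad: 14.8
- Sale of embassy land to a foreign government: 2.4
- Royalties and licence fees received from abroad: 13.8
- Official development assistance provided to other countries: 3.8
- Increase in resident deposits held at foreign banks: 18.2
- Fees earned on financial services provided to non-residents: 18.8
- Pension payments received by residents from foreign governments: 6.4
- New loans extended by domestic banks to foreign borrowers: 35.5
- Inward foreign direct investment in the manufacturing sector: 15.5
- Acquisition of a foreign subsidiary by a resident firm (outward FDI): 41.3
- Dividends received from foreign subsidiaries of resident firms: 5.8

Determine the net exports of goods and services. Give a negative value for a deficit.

-120.0

Goods: -40.1 - 95.1 + 13.7 - 13.2 = -134.7
Services: -24.0 - 5.0 + 11.1 + 13.8 + 18.8 = 14.7
Trade balance = -134.7 + 14.7 = -120.0
(Excluded from the trade balance — primary income: profits repatriated by foreign-owned firms operating domestically 15.0, dividends received from foreign subsidiaries of resident firms 5.8; secondary income: personal remittances received from nationals working abroad 14.8, official development assistance provided to other countries 3.8, pension payments received by residents from foreign governments 6.4; capital account: sale of embassy land to a foreign government 2.4; financial account: increase in resident deposits held at foreign banks 18.2, new loans extended by domestic banks to foreign borrowers 35.5, inward foreign direct investment in the manufacturing sector 15.5, acquisition of a foreign subsidiary by a resident firm (outward FDI) 41.3.)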